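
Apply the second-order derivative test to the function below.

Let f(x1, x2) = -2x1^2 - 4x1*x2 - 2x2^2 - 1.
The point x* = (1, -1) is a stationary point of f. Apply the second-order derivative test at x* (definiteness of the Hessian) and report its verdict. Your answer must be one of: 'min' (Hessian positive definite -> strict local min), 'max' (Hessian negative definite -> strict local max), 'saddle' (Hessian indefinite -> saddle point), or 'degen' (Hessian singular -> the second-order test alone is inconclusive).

Compute the Hessian H = grad^2 f:
  H = [[-4, -4], [-4, -4]]
Verify stationarity: grad f(x*) = H x* + g = (0, 0).
Eigenvalues of H: -8, 0.
H has a zero eigenvalue (singular; negative semidefinite but not definite), so H is neither positive definite, negative definite, nor indefinite. The second-order test alone is inconclusive -> degen.
(Indeed, f is constant along the null direction of H through x*, so x* is not a strict local extremum.)

degen


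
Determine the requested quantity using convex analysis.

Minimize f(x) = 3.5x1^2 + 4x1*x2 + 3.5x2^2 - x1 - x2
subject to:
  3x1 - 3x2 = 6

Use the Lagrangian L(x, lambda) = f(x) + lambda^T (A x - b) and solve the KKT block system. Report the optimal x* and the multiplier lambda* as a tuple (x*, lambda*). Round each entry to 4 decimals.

Form the Lagrangian:
  L(x, lambda) = (1/2) x^T Q x + c^T x + lambda^T (A x - b)
Stationarity (grad_x L = 0): Q x + c + A^T lambda = 0.
Primal feasibility: A x = b.

This gives the KKT block system:
  [ Q   A^T ] [ x     ]   [-c ]
  [ A    0  ] [ lambda ] = [ b ]

Solving the linear system:
  x*      = (1.0909, -0.9091)
  lambda* = (-1)
  f(x*)   = 2.9091

x* = (1.0909, -0.9091), lambda* = (-1)


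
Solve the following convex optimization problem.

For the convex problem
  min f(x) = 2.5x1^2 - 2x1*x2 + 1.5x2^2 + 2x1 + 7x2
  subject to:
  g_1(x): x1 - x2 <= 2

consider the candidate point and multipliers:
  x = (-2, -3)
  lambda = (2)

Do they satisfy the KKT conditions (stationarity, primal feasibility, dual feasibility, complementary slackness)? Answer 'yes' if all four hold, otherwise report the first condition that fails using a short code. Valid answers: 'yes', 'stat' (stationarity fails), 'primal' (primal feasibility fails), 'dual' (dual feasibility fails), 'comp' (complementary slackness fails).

Gradient of f: grad f(x) = Q x + c = (-2, 2)
Constraint values g_i(x) = a_i^T x - b_i:
  g_1((-2, -3)) = -1
Stationarity residual: grad f(x) + sum_i lambda_i a_i = (0, 0)
  -> stationarity OK
Primal feasibility (all g_i <= 0): OK
Dual feasibility (all lambda_i >= 0): OK
Complementary slackness (lambda_i * g_i(x) = 0 for all i): FAILS

Verdict: the first failing condition is complementary_slackness -> comp.

comp


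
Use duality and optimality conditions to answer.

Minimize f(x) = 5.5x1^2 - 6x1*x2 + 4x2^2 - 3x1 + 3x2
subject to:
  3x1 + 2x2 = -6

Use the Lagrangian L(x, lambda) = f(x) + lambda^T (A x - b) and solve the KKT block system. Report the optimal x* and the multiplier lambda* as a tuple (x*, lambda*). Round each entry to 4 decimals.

Form the Lagrangian:
  L(x, lambda) = (1/2) x^T Q x + c^T x + lambda^T (A x - b)
Stationarity (grad_x L = 0): Q x + c + A^T lambda = 0.
Primal feasibility: A x = b.

This gives the KKT block system:
  [ Q   A^T ] [ x     ]   [-c ]
  [ A    0  ] [ lambda ] = [ b ]

Solving the linear system:
  x*      = (-0.9894, -1.516)
  lambda* = (1.5957)
  f(x*)   = 3.9973

x* = (-0.9894, -1.516), lambda* = (1.5957)


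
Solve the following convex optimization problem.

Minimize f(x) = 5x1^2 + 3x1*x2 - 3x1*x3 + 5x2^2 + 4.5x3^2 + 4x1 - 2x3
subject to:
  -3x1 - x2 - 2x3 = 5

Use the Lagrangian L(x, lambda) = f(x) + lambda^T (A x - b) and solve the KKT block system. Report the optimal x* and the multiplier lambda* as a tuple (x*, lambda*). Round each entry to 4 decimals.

Form the Lagrangian:
  L(x, lambda) = (1/2) x^T Q x + c^T x + lambda^T (A x - b)
Stationarity (grad_x L = 0): Q x + c + A^T lambda = 0.
Primal feasibility: A x = b.

This gives the KKT block system:
  [ Q   A^T ] [ x     ]   [-c ]
  [ A    0  ] [ lambda ] = [ b ]

Solving the linear system:
  x*      = (-1.2795, 0.175, -0.6683)
  lambda* = (-2.0882)
  f(x*)   = 3.3299

x* = (-1.2795, 0.175, -0.6683), lambda* = (-2.0882)


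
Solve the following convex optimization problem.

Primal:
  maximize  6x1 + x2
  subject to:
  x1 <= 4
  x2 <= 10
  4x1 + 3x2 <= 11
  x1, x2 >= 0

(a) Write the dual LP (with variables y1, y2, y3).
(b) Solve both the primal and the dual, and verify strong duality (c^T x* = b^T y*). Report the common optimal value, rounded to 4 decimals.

The standard primal-dual pair for 'max c^T x s.t. A x <= b, x >= 0' is:
  Dual:  min b^T y  s.t.  A^T y >= c,  y >= 0.

So the dual LP is:
  minimize  4y1 + 10y2 + 11y3
  subject to:
    y1 + 4y3 >= 6
    y2 + 3y3 >= 1
    y1, y2, y3 >= 0

Solving the primal: x* = (2.75, 0).
  primal value c^T x* = 16.5.
Solving the dual: y* = (0, 0, 1.5).
  dual value b^T y* = 16.5.
Strong duality: c^T x* = b^T y*. Confirmed.

16.5


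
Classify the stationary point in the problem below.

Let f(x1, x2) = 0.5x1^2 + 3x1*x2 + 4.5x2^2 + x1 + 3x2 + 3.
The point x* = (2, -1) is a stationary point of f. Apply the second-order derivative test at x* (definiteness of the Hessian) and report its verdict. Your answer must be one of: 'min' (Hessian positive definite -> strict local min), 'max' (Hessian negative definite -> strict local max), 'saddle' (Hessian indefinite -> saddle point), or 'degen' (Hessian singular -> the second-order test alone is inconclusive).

Compute the Hessian H = grad^2 f:
  H = [[1, 3], [3, 9]]
Verify stationarity: grad f(x*) = H x* + g = (0, 0).
Eigenvalues of H: 0, 10.
H has a zero eigenvalue (singular; positive semidefinite but not definite), so H is neither positive definite, negative definite, nor indefinite. The second-order test alone is inconclusive -> degen.
(Indeed, f is constant along the null direction of H through x*, so x* is not a strict local extremum.)

degen


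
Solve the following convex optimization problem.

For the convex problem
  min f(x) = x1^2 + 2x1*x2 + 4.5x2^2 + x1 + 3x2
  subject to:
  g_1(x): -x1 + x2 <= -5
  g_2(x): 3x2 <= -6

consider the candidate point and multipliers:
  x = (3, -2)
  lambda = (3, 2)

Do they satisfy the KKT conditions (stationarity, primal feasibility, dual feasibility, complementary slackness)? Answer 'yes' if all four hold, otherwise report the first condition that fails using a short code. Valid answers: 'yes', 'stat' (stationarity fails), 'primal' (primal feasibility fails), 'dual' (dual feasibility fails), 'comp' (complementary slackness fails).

Gradient of f: grad f(x) = Q x + c = (3, -9)
Constraint values g_i(x) = a_i^T x - b_i:
  g_1((3, -2)) = 0
  g_2((3, -2)) = 0
Stationarity residual: grad f(x) + sum_i lambda_i a_i = (0, 0)
  -> stationarity OK
Primal feasibility (all g_i <= 0): OK
Dual feasibility (all lambda_i >= 0): OK
Complementary slackness (lambda_i * g_i(x) = 0 for all i): OK

Verdict: yes, KKT holds.

yes


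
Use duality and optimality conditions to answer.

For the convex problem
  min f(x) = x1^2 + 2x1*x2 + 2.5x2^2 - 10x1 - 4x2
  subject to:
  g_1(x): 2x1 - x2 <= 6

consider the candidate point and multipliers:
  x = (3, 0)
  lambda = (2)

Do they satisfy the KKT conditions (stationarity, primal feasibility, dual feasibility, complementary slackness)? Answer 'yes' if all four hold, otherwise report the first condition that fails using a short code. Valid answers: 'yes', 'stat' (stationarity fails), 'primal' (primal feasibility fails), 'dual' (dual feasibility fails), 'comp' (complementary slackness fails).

Gradient of f: grad f(x) = Q x + c = (-4, 2)
Constraint values g_i(x) = a_i^T x - b_i:
  g_1((3, 0)) = 0
Stationarity residual: grad f(x) + sum_i lambda_i a_i = (0, 0)
  -> stationarity OK
Primal feasibility (all g_i <= 0): OK
Dual feasibility (all lambda_i >= 0): OK
Complementary slackness (lambda_i * g_i(x) = 0 for all i): OK

Verdict: yes, KKT holds.

yes


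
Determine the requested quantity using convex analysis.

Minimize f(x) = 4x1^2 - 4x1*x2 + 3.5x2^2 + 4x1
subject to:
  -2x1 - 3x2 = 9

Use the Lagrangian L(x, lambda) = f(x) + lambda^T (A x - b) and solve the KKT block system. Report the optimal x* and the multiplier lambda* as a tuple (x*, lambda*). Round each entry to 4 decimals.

Form the Lagrangian:
  L(x, lambda) = (1/2) x^T Q x + c^T x + lambda^T (A x - b)
Stationarity (grad_x L = 0): Q x + c + A^T lambda = 0.
Primal feasibility: A x = b.

This gives the KKT block system:
  [ Q   A^T ] [ x     ]   [-c ]
  [ A    0  ] [ lambda ] = [ b ]

Solving the linear system:
  x*      = (-1.8243, -1.7838)
  lambda* = (-1.7297)
  f(x*)   = 4.1351

x* = (-1.8243, -1.7838), lambda* = (-1.7297)


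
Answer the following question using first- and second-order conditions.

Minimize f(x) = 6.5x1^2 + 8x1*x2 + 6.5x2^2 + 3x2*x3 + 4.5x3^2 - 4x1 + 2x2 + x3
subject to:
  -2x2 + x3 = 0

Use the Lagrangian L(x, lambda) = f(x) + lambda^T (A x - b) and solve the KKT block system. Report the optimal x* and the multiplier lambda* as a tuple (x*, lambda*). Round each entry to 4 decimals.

Form the Lagrangian:
  L(x, lambda) = (1/2) x^T Q x + c^T x + lambda^T (A x - b)
Stationarity (grad_x L = 0): Q x + c + A^T lambda = 0.
Primal feasibility: A x = b.

This gives the KKT block system:
  [ Q   A^T ] [ x     ]   [-c ]
  [ A    0  ] [ lambda ] = [ b ]

Solving the linear system:
  x*      = (0.3786, -0.1152, -0.2305)
  lambda* = (1.4198)
  f(x*)   = -0.9877

x* = (0.3786, -0.1152, -0.2305), lambda* = (1.4198)


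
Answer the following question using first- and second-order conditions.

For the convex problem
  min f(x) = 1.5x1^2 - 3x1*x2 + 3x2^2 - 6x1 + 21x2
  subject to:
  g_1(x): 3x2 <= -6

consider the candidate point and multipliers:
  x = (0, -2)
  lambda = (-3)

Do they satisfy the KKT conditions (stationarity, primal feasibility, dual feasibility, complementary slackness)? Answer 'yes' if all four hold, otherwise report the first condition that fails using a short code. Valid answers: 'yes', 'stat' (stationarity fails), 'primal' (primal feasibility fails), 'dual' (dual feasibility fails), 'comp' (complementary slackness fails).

Gradient of f: grad f(x) = Q x + c = (0, 9)
Constraint values g_i(x) = a_i^T x - b_i:
  g_1((0, -2)) = 0
Stationarity residual: grad f(x) + sum_i lambda_i a_i = (0, 0)
  -> stationarity OK
Primal feasibility (all g_i <= 0): OK
Dual feasibility (all lambda_i >= 0): FAILS
Complementary slackness (lambda_i * g_i(x) = 0 for all i): OK

Verdict: the first failing condition is dual_feasibility -> dual.

dual


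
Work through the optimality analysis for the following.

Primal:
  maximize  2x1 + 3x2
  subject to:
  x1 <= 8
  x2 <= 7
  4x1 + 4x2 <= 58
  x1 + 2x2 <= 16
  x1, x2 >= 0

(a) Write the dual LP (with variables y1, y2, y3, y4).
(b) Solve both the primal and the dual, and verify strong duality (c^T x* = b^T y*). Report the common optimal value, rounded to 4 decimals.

The standard primal-dual pair for 'max c^T x s.t. A x <= b, x >= 0' is:
  Dual:  min b^T y  s.t.  A^T y >= c,  y >= 0.

So the dual LP is:
  minimize  8y1 + 7y2 + 58y3 + 16y4
  subject to:
    y1 + 4y3 + y4 >= 2
    y2 + 4y3 + 2y4 >= 3
    y1, y2, y3, y4 >= 0

Solving the primal: x* = (8, 4).
  primal value c^T x* = 28.
Solving the dual: y* = (0.5, 0, 0, 1.5).
  dual value b^T y* = 28.
Strong duality: c^T x* = b^T y*. Confirmed.

28


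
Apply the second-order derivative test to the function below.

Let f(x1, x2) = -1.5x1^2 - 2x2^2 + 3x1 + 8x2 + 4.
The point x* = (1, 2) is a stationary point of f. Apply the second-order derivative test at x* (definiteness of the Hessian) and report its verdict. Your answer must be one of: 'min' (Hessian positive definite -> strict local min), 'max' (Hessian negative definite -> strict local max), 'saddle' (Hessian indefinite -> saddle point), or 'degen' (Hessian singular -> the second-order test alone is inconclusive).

Compute the Hessian H = grad^2 f:
  H = [[-3, 0], [0, -4]]
Verify stationarity: grad f(x*) = H x* + g = (0, 0).
Eigenvalues of H: -4, -3.
Both eigenvalues < 0, so H is negative definite -> x* is a strict local max.

max


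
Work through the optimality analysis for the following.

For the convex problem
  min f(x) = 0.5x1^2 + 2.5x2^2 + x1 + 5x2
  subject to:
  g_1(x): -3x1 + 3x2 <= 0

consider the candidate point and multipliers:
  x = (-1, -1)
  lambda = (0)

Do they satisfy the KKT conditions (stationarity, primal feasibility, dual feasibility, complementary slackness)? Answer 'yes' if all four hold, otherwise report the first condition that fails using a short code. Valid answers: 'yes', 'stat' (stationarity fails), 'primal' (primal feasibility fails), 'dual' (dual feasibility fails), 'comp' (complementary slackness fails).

Gradient of f: grad f(x) = Q x + c = (0, 0)
Constraint values g_i(x) = a_i^T x - b_i:
  g_1((-1, -1)) = 0
Stationarity residual: grad f(x) + sum_i lambda_i a_i = (0, 0)
  -> stationarity OK
Primal feasibility (all g_i <= 0): OK
Dual feasibility (all lambda_i >= 0): OK
Complementary slackness (lambda_i * g_i(x) = 0 for all i): OK

Verdict: yes, KKT holds.

yes


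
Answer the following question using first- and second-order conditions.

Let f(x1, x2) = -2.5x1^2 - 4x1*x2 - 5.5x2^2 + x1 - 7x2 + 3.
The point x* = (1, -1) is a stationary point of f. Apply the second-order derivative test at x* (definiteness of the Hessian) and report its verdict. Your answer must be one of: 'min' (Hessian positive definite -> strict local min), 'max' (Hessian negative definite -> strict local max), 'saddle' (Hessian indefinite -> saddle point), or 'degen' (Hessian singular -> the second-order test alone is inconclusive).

Compute the Hessian H = grad^2 f:
  H = [[-5, -4], [-4, -11]]
Verify stationarity: grad f(x*) = H x* + g = (0, 0).
Eigenvalues of H: -13, -3.
Both eigenvalues < 0, so H is negative definite -> x* is a strict local max.

max


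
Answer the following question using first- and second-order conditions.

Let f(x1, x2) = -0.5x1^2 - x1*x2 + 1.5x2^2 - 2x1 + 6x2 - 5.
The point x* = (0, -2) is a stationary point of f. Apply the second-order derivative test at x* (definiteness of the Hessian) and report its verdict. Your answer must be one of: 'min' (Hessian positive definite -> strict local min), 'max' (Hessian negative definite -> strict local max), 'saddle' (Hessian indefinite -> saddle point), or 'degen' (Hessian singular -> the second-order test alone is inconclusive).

Compute the Hessian H = grad^2 f:
  H = [[-1, -1], [-1, 3]]
Verify stationarity: grad f(x*) = H x* + g = (0, 0).
Eigenvalues of H: -1.2361, 3.2361.
Eigenvalues have mixed signs, so H is indefinite -> x* is a saddle point.

saddle


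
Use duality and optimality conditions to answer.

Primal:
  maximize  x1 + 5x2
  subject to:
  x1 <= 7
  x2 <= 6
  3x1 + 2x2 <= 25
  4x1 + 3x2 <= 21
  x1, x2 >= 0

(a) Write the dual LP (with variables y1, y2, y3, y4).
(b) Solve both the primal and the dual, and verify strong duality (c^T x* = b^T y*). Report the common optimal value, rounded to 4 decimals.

The standard primal-dual pair for 'max c^T x s.t. A x <= b, x >= 0' is:
  Dual:  min b^T y  s.t.  A^T y >= c,  y >= 0.

So the dual LP is:
  minimize  7y1 + 6y2 + 25y3 + 21y4
  subject to:
    y1 + 3y3 + 4y4 >= 1
    y2 + 2y3 + 3y4 >= 5
    y1, y2, y3, y4 >= 0

Solving the primal: x* = (0.75, 6).
  primal value c^T x* = 30.75.
Solving the dual: y* = (0, 4.25, 0, 0.25).
  dual value b^T y* = 30.75.
Strong duality: c^T x* = b^T y*. Confirmed.

30.75


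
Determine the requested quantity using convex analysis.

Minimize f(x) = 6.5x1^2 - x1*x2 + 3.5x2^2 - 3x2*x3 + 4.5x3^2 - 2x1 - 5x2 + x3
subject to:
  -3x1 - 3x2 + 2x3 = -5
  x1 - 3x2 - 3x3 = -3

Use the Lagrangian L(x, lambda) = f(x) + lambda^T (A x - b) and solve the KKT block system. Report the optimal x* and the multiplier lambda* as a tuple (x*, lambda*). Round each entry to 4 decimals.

Form the Lagrangian:
  L(x, lambda) = (1/2) x^T Q x + c^T x + lambda^T (A x - b)
Stationarity (grad_x L = 0): Q x + c + A^T lambda = 0.
Primal feasibility: A x = b.

This gives the KKT block system:
  [ Q   A^T ] [ x     ]   [-c ]
  [ A    0  ] [ lambda ] = [ b ]

Solving the linear system:
  x*      = (0.4962, 1.1684, -0.003)
  lambda* = (1.0449, -0.1476)
  f(x*)   = -1.0279

x* = (0.4962, 1.1684, -0.003), lambda* = (1.0449, -0.1476)


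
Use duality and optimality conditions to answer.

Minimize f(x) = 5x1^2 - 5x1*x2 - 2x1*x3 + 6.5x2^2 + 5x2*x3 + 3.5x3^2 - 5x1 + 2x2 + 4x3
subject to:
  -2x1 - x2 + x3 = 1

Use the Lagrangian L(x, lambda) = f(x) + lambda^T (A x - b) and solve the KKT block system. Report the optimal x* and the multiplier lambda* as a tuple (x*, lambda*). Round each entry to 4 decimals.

Form the Lagrangian:
  L(x, lambda) = (1/2) x^T Q x + c^T x + lambda^T (A x - b)
Stationarity (grad_x L = 0): Q x + c + A^T lambda = 0.
Primal feasibility: A x = b.

This gives the KKT block system:
  [ Q   A^T ] [ x     ]   [-c ]
  [ A    0  ] [ lambda ] = [ b ]

Solving the linear system:
  x*      = (-0.2357, -0.4664, 0.0622)
  lambda* = (-2.5745)
  f(x*)   = 1.5344

x* = (-0.2357, -0.4664, 0.0622), lambda* = (-2.5745)


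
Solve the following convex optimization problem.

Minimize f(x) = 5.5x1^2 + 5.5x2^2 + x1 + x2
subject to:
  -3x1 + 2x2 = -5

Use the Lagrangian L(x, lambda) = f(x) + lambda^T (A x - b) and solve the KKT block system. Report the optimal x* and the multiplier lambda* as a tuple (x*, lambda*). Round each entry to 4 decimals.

Form the Lagrangian:
  L(x, lambda) = (1/2) x^T Q x + c^T x + lambda^T (A x - b)
Stationarity (grad_x L = 0): Q x + c + A^T lambda = 0.
Primal feasibility: A x = b.

This gives the KKT block system:
  [ Q   A^T ] [ x     ]   [-c ]
  [ A    0  ] [ lambda ] = [ b ]

Solving the linear system:
  x*      = (1.0839, -0.8741)
  lambda* = (4.3077)
  f(x*)   = 10.8741

x* = (1.0839, -0.8741), lambda* = (4.3077)


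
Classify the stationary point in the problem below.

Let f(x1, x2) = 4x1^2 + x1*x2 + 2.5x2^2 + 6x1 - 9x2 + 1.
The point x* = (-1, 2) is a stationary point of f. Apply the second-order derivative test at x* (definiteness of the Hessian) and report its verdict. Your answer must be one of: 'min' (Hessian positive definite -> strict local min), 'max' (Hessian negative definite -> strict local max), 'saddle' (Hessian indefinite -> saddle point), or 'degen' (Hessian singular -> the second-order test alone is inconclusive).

Compute the Hessian H = grad^2 f:
  H = [[8, 1], [1, 5]]
Verify stationarity: grad f(x*) = H x* + g = (0, 0).
Eigenvalues of H: 4.6972, 8.3028.
Both eigenvalues > 0, so H is positive definite -> x* is a strict local min.

min


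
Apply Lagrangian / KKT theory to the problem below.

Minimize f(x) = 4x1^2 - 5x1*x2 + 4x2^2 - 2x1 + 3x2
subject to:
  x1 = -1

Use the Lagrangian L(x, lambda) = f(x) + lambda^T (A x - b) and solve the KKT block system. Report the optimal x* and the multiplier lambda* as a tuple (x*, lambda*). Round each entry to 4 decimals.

Form the Lagrangian:
  L(x, lambda) = (1/2) x^T Q x + c^T x + lambda^T (A x - b)
Stationarity (grad_x L = 0): Q x + c + A^T lambda = 0.
Primal feasibility: A x = b.

This gives the KKT block system:
  [ Q   A^T ] [ x     ]   [-c ]
  [ A    0  ] [ lambda ] = [ b ]

Solving the linear system:
  x*      = (-1, -1)
  lambda* = (5)
  f(x*)   = 2

x* = (-1, -1), lambda* = (5)


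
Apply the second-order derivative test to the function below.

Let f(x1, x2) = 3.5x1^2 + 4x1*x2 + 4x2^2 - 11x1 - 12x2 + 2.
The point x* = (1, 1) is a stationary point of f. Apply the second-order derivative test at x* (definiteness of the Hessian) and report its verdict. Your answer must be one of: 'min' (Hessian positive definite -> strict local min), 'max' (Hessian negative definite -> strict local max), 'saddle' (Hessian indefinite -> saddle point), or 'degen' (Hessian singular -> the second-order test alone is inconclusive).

Compute the Hessian H = grad^2 f:
  H = [[7, 4], [4, 8]]
Verify stationarity: grad f(x*) = H x* + g = (0, 0).
Eigenvalues of H: 3.4689, 11.5311.
Both eigenvalues > 0, so H is positive definite -> x* is a strict local min.

min


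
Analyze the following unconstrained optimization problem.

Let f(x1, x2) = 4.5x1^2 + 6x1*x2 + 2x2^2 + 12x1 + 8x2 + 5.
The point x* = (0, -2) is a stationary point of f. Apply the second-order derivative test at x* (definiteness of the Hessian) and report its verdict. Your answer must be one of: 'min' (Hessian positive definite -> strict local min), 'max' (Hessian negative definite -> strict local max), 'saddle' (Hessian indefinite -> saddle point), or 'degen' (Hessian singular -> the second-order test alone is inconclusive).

Compute the Hessian H = grad^2 f:
  H = [[9, 6], [6, 4]]
Verify stationarity: grad f(x*) = H x* + g = (0, 0).
Eigenvalues of H: 0, 13.
H has a zero eigenvalue (singular; positive semidefinite but not definite), so H is neither positive definite, negative definite, nor indefinite. The second-order test alone is inconclusive -> degen.
(Indeed, f is constant along the null direction of H through x*, so x* is not a strict local extremum.)

degen


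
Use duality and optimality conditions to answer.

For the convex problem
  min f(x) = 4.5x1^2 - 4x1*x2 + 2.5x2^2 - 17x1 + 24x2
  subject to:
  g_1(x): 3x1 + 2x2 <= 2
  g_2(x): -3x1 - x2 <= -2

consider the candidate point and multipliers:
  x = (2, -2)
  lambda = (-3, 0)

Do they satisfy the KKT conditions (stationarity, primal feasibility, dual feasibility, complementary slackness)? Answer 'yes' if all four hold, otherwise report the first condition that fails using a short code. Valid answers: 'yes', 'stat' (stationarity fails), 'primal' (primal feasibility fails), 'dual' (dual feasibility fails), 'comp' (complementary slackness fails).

Gradient of f: grad f(x) = Q x + c = (9, 6)
Constraint values g_i(x) = a_i^T x - b_i:
  g_1((2, -2)) = 0
  g_2((2, -2)) = -2
Stationarity residual: grad f(x) + sum_i lambda_i a_i = (0, 0)
  -> stationarity OK
Primal feasibility (all g_i <= 0): OK
Dual feasibility (all lambda_i >= 0): FAILS
Complementary slackness (lambda_i * g_i(x) = 0 for all i): OK

Verdict: the first failing condition is dual_feasibility -> dual.

dual


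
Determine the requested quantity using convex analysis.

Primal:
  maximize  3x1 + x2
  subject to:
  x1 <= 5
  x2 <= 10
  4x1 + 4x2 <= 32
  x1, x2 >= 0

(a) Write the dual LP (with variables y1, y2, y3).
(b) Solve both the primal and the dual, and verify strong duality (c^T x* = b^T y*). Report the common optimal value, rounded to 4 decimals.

The standard primal-dual pair for 'max c^T x s.t. A x <= b, x >= 0' is:
  Dual:  min b^T y  s.t.  A^T y >= c,  y >= 0.

So the dual LP is:
  minimize  5y1 + 10y2 + 32y3
  subject to:
    y1 + 4y3 >= 3
    y2 + 4y3 >= 1
    y1, y2, y3 >= 0

Solving the primal: x* = (5, 3).
  primal value c^T x* = 18.
Solving the dual: y* = (2, 0, 0.25).
  dual value b^T y* = 18.
Strong duality: c^T x* = b^T y*. Confirmed.

18


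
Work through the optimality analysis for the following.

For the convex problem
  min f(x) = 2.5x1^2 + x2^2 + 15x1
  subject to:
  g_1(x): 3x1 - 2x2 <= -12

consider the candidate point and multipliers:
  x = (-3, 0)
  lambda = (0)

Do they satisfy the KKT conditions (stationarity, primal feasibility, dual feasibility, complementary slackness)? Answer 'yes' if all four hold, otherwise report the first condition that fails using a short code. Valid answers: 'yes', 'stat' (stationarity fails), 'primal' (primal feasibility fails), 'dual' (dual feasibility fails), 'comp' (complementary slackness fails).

Gradient of f: grad f(x) = Q x + c = (0, 0)
Constraint values g_i(x) = a_i^T x - b_i:
  g_1((-3, 0)) = 3
Stationarity residual: grad f(x) + sum_i lambda_i a_i = (0, 0)
  -> stationarity OK
Primal feasibility (all g_i <= 0): FAILS
Dual feasibility (all lambda_i >= 0): OK
Complementary slackness (lambda_i * g_i(x) = 0 for all i): OK

Verdict: the first failing condition is primal_feasibility -> primal.

primal


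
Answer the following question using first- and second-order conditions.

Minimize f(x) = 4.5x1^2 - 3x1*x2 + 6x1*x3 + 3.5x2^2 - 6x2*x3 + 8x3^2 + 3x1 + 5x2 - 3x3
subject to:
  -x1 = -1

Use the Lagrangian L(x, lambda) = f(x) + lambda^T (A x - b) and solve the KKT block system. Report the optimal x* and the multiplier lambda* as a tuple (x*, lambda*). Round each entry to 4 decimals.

Form the Lagrangian:
  L(x, lambda) = (1/2) x^T Q x + c^T x + lambda^T (A x - b)
Stationarity (grad_x L = 0): Q x + c + A^T lambda = 0.
Primal feasibility: A x = b.

This gives the KKT block system:
  [ Q   A^T ] [ x     ]   [-c ]
  [ A    0  ] [ lambda ] = [ b ]

Solving the linear system:
  x*      = (1, -0.6579, -0.4342)
  lambda* = (11.3684)
  f(x*)   = 6.1908

x* = (1, -0.6579, -0.4342), lambda* = (11.3684)


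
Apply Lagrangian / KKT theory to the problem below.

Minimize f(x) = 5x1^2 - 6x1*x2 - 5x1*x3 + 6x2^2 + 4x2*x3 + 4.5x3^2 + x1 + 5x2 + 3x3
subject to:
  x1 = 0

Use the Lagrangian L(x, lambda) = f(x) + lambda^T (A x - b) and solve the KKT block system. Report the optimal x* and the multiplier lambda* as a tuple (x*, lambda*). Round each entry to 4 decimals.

Form the Lagrangian:
  L(x, lambda) = (1/2) x^T Q x + c^T x + lambda^T (A x - b)
Stationarity (grad_x L = 0): Q x + c + A^T lambda = 0.
Primal feasibility: A x = b.

This gives the KKT block system:
  [ Q   A^T ] [ x     ]   [-c ]
  [ A    0  ] [ lambda ] = [ b ]

Solving the linear system:
  x*      = (0, -0.3587, -0.1739)
  lambda* = (-4.0217)
  f(x*)   = -1.1576

x* = (0, -0.3587, -0.1739), lambda* = (-4.0217)


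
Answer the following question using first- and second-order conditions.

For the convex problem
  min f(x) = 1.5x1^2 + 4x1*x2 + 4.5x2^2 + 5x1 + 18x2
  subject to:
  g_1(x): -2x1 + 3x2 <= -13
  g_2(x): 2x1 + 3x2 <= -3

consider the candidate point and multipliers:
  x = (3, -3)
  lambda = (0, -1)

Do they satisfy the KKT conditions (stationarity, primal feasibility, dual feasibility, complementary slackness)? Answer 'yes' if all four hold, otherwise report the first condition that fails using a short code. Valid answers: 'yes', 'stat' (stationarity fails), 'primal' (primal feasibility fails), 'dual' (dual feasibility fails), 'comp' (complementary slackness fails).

Gradient of f: grad f(x) = Q x + c = (2, 3)
Constraint values g_i(x) = a_i^T x - b_i:
  g_1((3, -3)) = -2
  g_2((3, -3)) = 0
Stationarity residual: grad f(x) + sum_i lambda_i a_i = (0, 0)
  -> stationarity OK
Primal feasibility (all g_i <= 0): OK
Dual feasibility (all lambda_i >= 0): FAILS
Complementary slackness (lambda_i * g_i(x) = 0 for all i): OK

Verdict: the first failing condition is dual_feasibility -> dual.

dual


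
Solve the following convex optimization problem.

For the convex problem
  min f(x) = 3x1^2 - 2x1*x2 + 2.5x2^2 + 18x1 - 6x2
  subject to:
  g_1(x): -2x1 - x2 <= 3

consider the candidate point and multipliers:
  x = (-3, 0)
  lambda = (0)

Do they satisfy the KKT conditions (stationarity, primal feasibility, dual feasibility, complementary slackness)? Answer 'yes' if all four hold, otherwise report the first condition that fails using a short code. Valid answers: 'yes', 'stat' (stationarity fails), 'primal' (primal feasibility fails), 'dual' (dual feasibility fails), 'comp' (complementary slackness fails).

Gradient of f: grad f(x) = Q x + c = (0, 0)
Constraint values g_i(x) = a_i^T x - b_i:
  g_1((-3, 0)) = 3
Stationarity residual: grad f(x) + sum_i lambda_i a_i = (0, 0)
  -> stationarity OK
Primal feasibility (all g_i <= 0): FAILS
Dual feasibility (all lambda_i >= 0): OK
Complementary slackness (lambda_i * g_i(x) = 0 for all i): OK

Verdict: the first failing condition is primal_feasibility -> primal.

primal


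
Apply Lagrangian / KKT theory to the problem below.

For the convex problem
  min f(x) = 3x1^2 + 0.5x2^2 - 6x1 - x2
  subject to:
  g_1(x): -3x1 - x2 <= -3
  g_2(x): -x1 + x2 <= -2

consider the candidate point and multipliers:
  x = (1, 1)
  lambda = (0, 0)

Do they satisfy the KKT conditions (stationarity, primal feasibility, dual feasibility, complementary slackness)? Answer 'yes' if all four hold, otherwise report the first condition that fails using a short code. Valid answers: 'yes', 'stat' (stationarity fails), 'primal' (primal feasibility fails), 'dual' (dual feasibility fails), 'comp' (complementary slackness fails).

Gradient of f: grad f(x) = Q x + c = (0, 0)
Constraint values g_i(x) = a_i^T x - b_i:
  g_1((1, 1)) = -1
  g_2((1, 1)) = 2
Stationarity residual: grad f(x) + sum_i lambda_i a_i = (0, 0)
  -> stationarity OK
Primal feasibility (all g_i <= 0): FAILS
Dual feasibility (all lambda_i >= 0): OK
Complementary slackness (lambda_i * g_i(x) = 0 for all i): OK

Verdict: the first failing condition is primal_feasibility -> primal.

primal


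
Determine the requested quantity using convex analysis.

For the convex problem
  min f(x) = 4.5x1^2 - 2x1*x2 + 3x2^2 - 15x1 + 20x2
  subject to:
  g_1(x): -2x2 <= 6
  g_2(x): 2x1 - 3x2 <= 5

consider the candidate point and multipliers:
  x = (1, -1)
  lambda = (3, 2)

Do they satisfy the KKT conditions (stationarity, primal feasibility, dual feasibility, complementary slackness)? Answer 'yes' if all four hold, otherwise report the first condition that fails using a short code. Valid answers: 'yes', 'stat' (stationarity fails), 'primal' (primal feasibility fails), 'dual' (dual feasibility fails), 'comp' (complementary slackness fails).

Gradient of f: grad f(x) = Q x + c = (-4, 12)
Constraint values g_i(x) = a_i^T x - b_i:
  g_1((1, -1)) = -4
  g_2((1, -1)) = 0
Stationarity residual: grad f(x) + sum_i lambda_i a_i = (0, 0)
  -> stationarity OK
Primal feasibility (all g_i <= 0): OK
Dual feasibility (all lambda_i >= 0): OK
Complementary slackness (lambda_i * g_i(x) = 0 for all i): FAILS

Verdict: the first failing condition is complementary_slackness -> comp.

comp


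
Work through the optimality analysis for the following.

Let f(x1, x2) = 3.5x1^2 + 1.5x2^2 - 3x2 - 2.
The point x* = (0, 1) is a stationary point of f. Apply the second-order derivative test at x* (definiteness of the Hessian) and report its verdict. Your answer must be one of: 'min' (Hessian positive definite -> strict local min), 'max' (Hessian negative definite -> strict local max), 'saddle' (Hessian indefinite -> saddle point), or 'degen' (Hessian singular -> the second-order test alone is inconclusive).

Compute the Hessian H = grad^2 f:
  H = [[7, 0], [0, 3]]
Verify stationarity: grad f(x*) = H x* + g = (0, 0).
Eigenvalues of H: 3, 7.
Both eigenvalues > 0, so H is positive definite -> x* is a strict local min.

min


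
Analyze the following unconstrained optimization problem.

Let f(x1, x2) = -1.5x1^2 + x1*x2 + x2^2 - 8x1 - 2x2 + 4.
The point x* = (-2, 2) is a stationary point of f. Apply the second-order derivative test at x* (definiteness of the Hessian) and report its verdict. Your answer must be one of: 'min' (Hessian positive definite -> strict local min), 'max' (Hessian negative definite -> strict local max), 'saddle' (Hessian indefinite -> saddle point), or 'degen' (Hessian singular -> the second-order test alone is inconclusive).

Compute the Hessian H = grad^2 f:
  H = [[-3, 1], [1, 2]]
Verify stationarity: grad f(x*) = H x* + g = (0, 0).
Eigenvalues of H: -3.1926, 2.1926.
Eigenvalues have mixed signs, so H is indefinite -> x* is a saddle point.

saddle


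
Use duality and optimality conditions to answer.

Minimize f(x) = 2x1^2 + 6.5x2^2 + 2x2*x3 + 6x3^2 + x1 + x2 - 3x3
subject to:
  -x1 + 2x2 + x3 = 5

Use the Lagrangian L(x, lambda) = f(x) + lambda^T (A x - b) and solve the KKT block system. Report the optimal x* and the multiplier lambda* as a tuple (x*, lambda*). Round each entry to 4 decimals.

Form the Lagrangian:
  L(x, lambda) = (1/2) x^T Q x + c^T x + lambda^T (A x - b)
Stationarity (grad_x L = 0): Q x + c + A^T lambda = 0.
Primal feasibility: A x = b.

This gives the KKT block system:
  [ Q   A^T ] [ x     ]   [-c ]
  [ A    0  ] [ lambda ] = [ b ]

Solving the linear system:
  x*      = (-2.2198, 1.022, 0.7363)
  lambda* = (-7.8791)
  f(x*)   = 17.9945

x* = (-2.2198, 1.022, 0.7363), lambda* = (-7.8791)


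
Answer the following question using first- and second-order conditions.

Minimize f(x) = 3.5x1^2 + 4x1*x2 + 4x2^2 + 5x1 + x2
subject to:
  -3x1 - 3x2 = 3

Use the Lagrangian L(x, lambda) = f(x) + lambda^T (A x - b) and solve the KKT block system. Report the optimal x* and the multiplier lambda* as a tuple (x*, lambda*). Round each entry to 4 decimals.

Form the Lagrangian:
  L(x, lambda) = (1/2) x^T Q x + c^T x + lambda^T (A x - b)
Stationarity (grad_x L = 0): Q x + c + A^T lambda = 0.
Primal feasibility: A x = b.

This gives the KKT block system:
  [ Q   A^T ] [ x     ]   [-c ]
  [ A    0  ] [ lambda ] = [ b ]

Solving the linear system:
  x*      = (-1.1429, 0.1429)
  lambda* = (-0.8095)
  f(x*)   = -1.5714

x* = (-1.1429, 0.1429), lambda* = (-0.8095)


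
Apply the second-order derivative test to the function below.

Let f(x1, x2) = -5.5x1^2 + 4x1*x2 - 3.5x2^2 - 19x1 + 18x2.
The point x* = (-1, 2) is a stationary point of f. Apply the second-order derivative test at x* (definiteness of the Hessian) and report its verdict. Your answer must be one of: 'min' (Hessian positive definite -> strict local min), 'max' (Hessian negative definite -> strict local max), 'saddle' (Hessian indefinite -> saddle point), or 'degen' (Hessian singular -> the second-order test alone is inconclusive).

Compute the Hessian H = grad^2 f:
  H = [[-11, 4], [4, -7]]
Verify stationarity: grad f(x*) = H x* + g = (0, 0).
Eigenvalues of H: -13.4721, -4.5279.
Both eigenvalues < 0, so H is negative definite -> x* is a strict local max.

max


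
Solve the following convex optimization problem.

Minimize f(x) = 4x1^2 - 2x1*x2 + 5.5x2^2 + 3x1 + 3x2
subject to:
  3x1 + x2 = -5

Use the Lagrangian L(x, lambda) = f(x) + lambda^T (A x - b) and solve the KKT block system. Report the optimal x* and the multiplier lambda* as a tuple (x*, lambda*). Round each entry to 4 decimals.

Form the Lagrangian:
  L(x, lambda) = (1/2) x^T Q x + c^T x + lambda^T (A x - b)
Stationarity (grad_x L = 0): Q x + c + A^T lambda = 0.
Primal feasibility: A x = b.

This gives the KKT block system:
  [ Q   A^T ] [ x     ]   [-c ]
  [ A    0  ] [ lambda ] = [ b ]

Solving the linear system:
  x*      = (-1.4202, -0.7395)
  lambda* = (2.2941)
  f(x*)   = 2.4958

x* = (-1.4202, -0.7395), lambda* = (2.2941)


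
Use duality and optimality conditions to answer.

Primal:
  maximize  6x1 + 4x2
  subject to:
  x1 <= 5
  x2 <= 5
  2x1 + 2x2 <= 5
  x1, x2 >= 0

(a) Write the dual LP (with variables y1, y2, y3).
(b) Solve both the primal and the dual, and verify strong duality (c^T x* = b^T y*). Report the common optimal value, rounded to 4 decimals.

The standard primal-dual pair for 'max c^T x s.t. A x <= b, x >= 0' is:
  Dual:  min b^T y  s.t.  A^T y >= c,  y >= 0.

So the dual LP is:
  minimize  5y1 + 5y2 + 5y3
  subject to:
    y1 + 2y3 >= 6
    y2 + 2y3 >= 4
    y1, y2, y3 >= 0

Solving the primal: x* = (2.5, 0).
  primal value c^T x* = 15.
Solving the dual: y* = (0, 0, 3).
  dual value b^T y* = 15.
Strong duality: c^T x* = b^T y*. Confirmed.

15


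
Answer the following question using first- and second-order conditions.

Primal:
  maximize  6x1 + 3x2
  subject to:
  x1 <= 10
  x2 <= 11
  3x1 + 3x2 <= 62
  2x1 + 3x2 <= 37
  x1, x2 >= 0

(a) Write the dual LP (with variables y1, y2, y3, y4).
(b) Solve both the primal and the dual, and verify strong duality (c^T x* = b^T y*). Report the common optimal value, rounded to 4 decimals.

The standard primal-dual pair for 'max c^T x s.t. A x <= b, x >= 0' is:
  Dual:  min b^T y  s.t.  A^T y >= c,  y >= 0.

So the dual LP is:
  minimize  10y1 + 11y2 + 62y3 + 37y4
  subject to:
    y1 + 3y3 + 2y4 >= 6
    y2 + 3y3 + 3y4 >= 3
    y1, y2, y3, y4 >= 0

Solving the primal: x* = (10, 5.6667).
  primal value c^T x* = 77.
Solving the dual: y* = (4, 0, 0, 1).
  dual value b^T y* = 77.
Strong duality: c^T x* = b^T y*. Confirmed.

77


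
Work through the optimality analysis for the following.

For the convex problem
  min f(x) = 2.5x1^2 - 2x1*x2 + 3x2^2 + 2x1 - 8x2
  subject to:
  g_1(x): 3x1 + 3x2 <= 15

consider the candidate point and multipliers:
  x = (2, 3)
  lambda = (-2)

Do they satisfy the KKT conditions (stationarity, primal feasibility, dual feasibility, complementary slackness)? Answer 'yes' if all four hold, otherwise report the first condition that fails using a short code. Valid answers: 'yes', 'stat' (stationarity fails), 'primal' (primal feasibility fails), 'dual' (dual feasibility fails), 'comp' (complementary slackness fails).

Gradient of f: grad f(x) = Q x + c = (6, 6)
Constraint values g_i(x) = a_i^T x - b_i:
  g_1((2, 3)) = 0
Stationarity residual: grad f(x) + sum_i lambda_i a_i = (0, 0)
  -> stationarity OK
Primal feasibility (all g_i <= 0): OK
Dual feasibility (all lambda_i >= 0): FAILS
Complementary slackness (lambda_i * g_i(x) = 0 for all i): OK

Verdict: the first failing condition is dual_feasibility -> dual.

dual


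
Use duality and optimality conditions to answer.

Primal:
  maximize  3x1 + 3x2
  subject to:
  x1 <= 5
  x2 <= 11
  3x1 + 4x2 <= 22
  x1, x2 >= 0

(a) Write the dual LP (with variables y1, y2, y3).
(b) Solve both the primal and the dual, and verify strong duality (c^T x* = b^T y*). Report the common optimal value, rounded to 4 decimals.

The standard primal-dual pair for 'max c^T x s.t. A x <= b, x >= 0' is:
  Dual:  min b^T y  s.t.  A^T y >= c,  y >= 0.

So the dual LP is:
  minimize  5y1 + 11y2 + 22y3
  subject to:
    y1 + 3y3 >= 3
    y2 + 4y3 >= 3
    y1, y2, y3 >= 0

Solving the primal: x* = (5, 1.75).
  primal value c^T x* = 20.25.
Solving the dual: y* = (0.75, 0, 0.75).
  dual value b^T y* = 20.25.
Strong duality: c^T x* = b^T y*. Confirmed.

20.25


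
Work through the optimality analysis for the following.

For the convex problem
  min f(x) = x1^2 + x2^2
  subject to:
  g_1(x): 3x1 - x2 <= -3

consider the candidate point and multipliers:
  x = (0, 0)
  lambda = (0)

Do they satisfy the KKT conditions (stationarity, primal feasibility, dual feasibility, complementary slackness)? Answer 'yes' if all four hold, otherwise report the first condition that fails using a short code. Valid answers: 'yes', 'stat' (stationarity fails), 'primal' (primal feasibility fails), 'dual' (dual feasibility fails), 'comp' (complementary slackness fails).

Gradient of f: grad f(x) = Q x + c = (0, 0)
Constraint values g_i(x) = a_i^T x - b_i:
  g_1((0, 0)) = 3
Stationarity residual: grad f(x) + sum_i lambda_i a_i = (0, 0)
  -> stationarity OK
Primal feasibility (all g_i <= 0): FAILS
Dual feasibility (all lambda_i >= 0): OK
Complementary slackness (lambda_i * g_i(x) = 0 for all i): OK

Verdict: the first failing condition is primal_feasibility -> primal.

primal


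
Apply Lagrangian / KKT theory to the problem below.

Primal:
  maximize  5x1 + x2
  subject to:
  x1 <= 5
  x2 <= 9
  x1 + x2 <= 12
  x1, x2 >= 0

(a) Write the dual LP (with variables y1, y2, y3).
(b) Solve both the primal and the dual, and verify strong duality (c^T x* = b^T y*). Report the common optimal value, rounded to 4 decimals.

The standard primal-dual pair for 'max c^T x s.t. A x <= b, x >= 0' is:
  Dual:  min b^T y  s.t.  A^T y >= c,  y >= 0.

So the dual LP is:
  minimize  5y1 + 9y2 + 12y3
  subject to:
    y1 + y3 >= 5
    y2 + y3 >= 1
    y1, y2, y3 >= 0

Solving the primal: x* = (5, 7).
  primal value c^T x* = 32.
Solving the dual: y* = (4, 0, 1).
  dual value b^T y* = 32.
Strong duality: c^T x* = b^T y*. Confirmed.

32


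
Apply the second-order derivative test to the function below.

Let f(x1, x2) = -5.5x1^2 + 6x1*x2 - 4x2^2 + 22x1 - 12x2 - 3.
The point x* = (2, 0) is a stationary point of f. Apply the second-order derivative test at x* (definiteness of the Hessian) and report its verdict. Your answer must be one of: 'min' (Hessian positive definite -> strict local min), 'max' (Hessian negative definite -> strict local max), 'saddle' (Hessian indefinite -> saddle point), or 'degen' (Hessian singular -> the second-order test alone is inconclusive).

Compute the Hessian H = grad^2 f:
  H = [[-11, 6], [6, -8]]
Verify stationarity: grad f(x*) = H x* + g = (0, 0).
Eigenvalues of H: -15.6847, -3.3153.
Both eigenvalues < 0, so H is negative definite -> x* is a strict local max.

max
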